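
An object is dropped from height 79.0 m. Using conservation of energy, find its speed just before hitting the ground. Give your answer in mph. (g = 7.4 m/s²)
mgh = ½mv² → v = √(2gh) = √(2×7.4×79) = 34.19 m/s = 76.49 mph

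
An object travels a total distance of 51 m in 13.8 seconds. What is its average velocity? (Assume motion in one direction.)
v_avg = Δd / Δt = 51 / 13.8 = 3.7 m/s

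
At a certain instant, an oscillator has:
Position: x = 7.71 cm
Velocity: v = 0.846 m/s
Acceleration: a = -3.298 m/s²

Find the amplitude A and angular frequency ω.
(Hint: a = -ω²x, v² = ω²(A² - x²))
a = −ω²x → ω = √(|a|/x) = √(3.298/0.0771) = 6.54 rad/s
v² = ω²(A² − x²) → A = √(x² + v²/ω²) = √(0.0771² + 0.846²/6.54²) = 0.1506 m = 15.06 cm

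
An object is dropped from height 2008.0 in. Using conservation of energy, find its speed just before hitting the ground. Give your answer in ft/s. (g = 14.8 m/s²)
mgh = ½mv² → v = √(2gh) = √(2×14.8×51) = 38.85 m/s = 127.5 ft/s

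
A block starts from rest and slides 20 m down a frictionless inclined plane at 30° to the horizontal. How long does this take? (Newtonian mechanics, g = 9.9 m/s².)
a = g sin(θ) = 9.9 × sin(30°) = 4.95 m/s²
t = √(2d/a) = √(2 × 20 / 4.95) = 2.84 s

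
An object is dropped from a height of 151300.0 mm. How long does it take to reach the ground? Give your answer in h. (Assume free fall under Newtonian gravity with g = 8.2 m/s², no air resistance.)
t = √(2h/g) (with unit conversion) = 0.001687 h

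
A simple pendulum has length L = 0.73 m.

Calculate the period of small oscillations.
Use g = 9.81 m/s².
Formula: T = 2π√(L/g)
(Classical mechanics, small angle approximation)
T = 2π√(L/g) = 2π√(0.73/9.81) = 1.714 s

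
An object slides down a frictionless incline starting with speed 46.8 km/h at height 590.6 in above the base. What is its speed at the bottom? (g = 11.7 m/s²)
½mv₀² + mgh = ½mv² → v = √(v₀² + 2gh) = √(13² + 2×11.7×15) = 22.8 m/s = 82.09 km/h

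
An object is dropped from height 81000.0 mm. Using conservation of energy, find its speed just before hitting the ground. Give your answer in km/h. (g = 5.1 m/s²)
mgh = ½mv² → v = √(2gh) = √(2×5.1×81) = 28.74 m/s = 103.5 km/h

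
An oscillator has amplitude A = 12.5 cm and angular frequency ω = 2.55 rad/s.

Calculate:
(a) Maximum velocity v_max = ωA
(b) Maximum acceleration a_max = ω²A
v_max = ωA = 2.55×0.125 = 0.3187 m/s
a_max = ω²A = 2.55²×0.125 = 0.8128 m/s²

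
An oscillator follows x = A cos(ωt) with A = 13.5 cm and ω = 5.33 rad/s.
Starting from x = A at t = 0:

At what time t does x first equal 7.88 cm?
cos(ωt) = x/A = 7.88/13.5 = 0.5837
ωt = arccos(0.5837) = 0.9475 rad
t = 0.9475/5.33 = 0.1778 s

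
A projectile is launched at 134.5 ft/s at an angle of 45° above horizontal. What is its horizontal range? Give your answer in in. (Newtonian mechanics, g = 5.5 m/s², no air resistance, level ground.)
R = v₀² sin(2θ) / g (with unit conversion) = 12030.0 in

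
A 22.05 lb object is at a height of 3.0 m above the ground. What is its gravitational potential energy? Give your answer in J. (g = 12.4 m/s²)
PE = mgh = 10 kg × 12.4 m/s² × 3 m = 372.1 J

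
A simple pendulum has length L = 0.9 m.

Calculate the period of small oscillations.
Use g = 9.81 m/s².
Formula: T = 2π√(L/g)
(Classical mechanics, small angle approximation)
T = 2π√(L/g) = 2π√(0.9/9.81) = 1.903 s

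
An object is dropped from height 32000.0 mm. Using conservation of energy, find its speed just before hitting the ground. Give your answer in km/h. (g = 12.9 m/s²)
mgh = ½mv² → v = √(2gh) = √(2×12.9×32) = 28.73 m/s = 103.4 km/h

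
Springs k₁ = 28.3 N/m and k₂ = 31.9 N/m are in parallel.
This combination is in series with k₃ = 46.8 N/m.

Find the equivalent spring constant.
k₁₂ = k₁ + k₂ = 60.2 N/m (parallel)
1/k_eq = 1/k₁₂ + 1/k₃ → k_eq = 26.33 N/m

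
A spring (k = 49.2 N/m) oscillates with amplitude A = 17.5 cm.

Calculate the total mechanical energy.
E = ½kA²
E = ½kA² = ½×49.2×(0.175)² = 0.7534 J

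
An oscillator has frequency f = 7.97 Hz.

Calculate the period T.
T = 1/f = 1/7.97 = 0.1255 s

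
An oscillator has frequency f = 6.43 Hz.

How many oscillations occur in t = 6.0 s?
n = f×t = 6.43×6.0 = 38.58 oscillations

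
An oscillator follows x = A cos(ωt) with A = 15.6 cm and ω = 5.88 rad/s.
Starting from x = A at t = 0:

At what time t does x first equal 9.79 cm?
cos(ωt) = x/A = 9.79/15.6 = 0.6276
ωt = arccos(0.6276) = 0.8924 rad
t = 0.8924/5.88 = 0.1518 s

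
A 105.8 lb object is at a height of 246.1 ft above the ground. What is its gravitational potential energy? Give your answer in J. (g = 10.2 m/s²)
PE = mgh = 47.99 kg × 10.2 m/s² × 75.01 m = 3.672e+04 J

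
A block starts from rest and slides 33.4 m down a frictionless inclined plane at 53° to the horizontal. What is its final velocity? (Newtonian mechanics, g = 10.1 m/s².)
a = g sin(θ) = 10.1 × sin(53°) = 8.07 m/s²
v = √(2ad) = √(2 × 8.07 × 33.4) = 23.21 m/s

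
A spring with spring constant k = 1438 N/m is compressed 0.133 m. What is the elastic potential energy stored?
PE = ½kx² = ½×1438×0.133² = 12.72 J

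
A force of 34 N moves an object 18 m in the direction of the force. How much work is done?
W = Fd = 34×18 = 612.0 J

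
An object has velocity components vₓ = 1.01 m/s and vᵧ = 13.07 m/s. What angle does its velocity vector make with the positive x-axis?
θ = arctan(vᵧ/vₓ) = arctan(13.07/1.01) = 85.58°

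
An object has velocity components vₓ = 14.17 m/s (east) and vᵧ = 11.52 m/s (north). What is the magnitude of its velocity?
|v| = √(vₓ² + vᵧ²) = √(14.17² + 11.52²) = √(333.499) = 18.26 m/s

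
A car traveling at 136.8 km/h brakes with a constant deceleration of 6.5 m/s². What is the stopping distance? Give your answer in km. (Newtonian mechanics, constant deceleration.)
d = v₀² / (2a) (with unit conversion) = 0.1111 km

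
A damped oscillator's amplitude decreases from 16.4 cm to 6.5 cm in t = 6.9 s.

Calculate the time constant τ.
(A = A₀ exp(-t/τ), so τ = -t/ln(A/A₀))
A/A₀ = 6.5/16.4 = 0.3963; ln(A/A₀) = -0.9255
τ = −t/ln(A/A₀) = −6.9/-0.9255 = 7.456 s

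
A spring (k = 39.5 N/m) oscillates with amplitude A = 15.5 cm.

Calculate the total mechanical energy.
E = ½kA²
E = ½kA² = ½×39.5×(0.155)² = 0.4745 J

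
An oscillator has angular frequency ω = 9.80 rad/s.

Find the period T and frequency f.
T = 2π/ω = 2π/9.8 = 0.6411 s; f = ω/2π = 1.56 Hz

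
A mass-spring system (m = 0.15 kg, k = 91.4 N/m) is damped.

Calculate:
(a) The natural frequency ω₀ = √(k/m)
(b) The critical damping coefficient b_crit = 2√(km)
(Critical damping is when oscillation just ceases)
ω₀ = √(k/m) = √(91.4/0.15) = 24.68 rad/s
b_crit = 2√(km) = 2√(91.4×0.15) = 7.405 kg/s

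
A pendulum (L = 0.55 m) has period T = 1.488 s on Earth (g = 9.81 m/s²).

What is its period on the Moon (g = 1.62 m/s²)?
T = 2π√(L/g), so T_moon/T_earth = √(g_earth/g_moon)
T_moon = 2π√(0.55/1.62) = 3.661 s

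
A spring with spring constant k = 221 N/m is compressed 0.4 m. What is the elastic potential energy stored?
PE = ½kx² = ½×221×0.4² = 17.68 J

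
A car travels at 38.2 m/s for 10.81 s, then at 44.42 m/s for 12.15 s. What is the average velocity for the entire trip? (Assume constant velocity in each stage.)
d₁ = v₁t₁ = 38.2 × 10.81 = 412.942 m
d₂ = v₂t₂ = 44.42 × 12.15 = 539.703 m
d_total = 952.65 m, t_total = 22.96 s
v_avg = d_total/t_total = 952.65/22.96 = 41.49 m/s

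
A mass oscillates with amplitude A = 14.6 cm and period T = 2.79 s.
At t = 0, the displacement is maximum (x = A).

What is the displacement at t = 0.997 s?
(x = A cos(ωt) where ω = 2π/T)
ω = 2π/T = 2π/2.79 = 2.252 rad/s
x = A cos(ωt) = 14.6×cos(2.252×0.997) = -9.118 cm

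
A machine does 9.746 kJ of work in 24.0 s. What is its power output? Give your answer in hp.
P = W/t = 9746 J / 24 s = 406.1 W = 0.5446 hp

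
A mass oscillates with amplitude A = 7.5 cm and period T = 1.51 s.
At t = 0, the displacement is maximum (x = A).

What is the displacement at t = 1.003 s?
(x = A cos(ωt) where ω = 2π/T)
ω = 2π/T = 2π/1.51 = 4.161 rad/s
x = A cos(ωt) = 7.5×cos(4.161×1.003) = -3.849 cm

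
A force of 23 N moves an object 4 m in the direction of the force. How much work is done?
W = Fd = 23×4 = 92.0 J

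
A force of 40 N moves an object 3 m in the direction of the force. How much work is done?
W = Fd = 40×3 = 120.0 J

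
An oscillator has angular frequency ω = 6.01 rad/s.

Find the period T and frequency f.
T = 2π/ω = 2π/6.01 = 1.045 s; f = ω/2π = 0.9565 Hz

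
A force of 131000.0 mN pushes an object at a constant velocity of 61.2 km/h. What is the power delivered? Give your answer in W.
P = Fv = 131 N × 17 m/s = 2227 W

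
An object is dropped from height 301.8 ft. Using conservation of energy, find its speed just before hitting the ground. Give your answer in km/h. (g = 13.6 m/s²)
mgh = ½mv² → v = √(2gh) = √(2×13.6×91.99) = 50.02 m/s = 180.1 km/h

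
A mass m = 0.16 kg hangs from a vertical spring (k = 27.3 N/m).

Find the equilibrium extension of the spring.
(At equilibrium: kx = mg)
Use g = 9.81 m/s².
x_eq = mg/k = 0.16×9.81/27.3 = 0.05749 m = 5.749 cm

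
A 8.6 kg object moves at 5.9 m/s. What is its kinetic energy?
KE = ½mv² = ½×8.6×5.9² = 149.683 J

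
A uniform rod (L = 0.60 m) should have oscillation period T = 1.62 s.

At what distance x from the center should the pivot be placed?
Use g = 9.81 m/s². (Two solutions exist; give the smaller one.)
T = 2π√((L²/12 + x²)/(gx)). Let c = T²g/(4π²) = 0.6521.
x² − cx + L²/12 = 0 → x = (c − √(c² − L²/3))/2 = 0.04981 m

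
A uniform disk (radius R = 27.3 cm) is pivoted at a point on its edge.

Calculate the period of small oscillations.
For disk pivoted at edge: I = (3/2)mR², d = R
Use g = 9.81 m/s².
I/m = (3/2)R² = 0.1118 m²; d = R = 0.273 m
T = 2π√((3/2)R²/(gR)) = 2π√(3R/(2g)) = 1.284 s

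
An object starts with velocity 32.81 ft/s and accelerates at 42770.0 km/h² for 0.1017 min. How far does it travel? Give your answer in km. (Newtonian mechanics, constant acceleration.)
d = v₀t + ½at² (with unit conversion) = 0.1225 km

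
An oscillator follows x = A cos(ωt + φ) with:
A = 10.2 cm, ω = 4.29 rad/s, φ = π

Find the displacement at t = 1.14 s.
x = A cos(ωt + φ) = 10.2×cos(4.29×1.14 + π) = -1.808 cm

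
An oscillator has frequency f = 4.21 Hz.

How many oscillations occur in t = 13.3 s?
n = f×t = 4.21×13.3 = 55.99 oscillations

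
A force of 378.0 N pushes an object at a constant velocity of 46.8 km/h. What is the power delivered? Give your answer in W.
P = Fv = 378 N × 13 m/s = 4914 W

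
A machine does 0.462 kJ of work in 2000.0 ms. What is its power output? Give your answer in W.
P = W/t = 462 J / 2 s = 231 W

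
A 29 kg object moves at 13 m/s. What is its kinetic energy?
KE = ½mv² = ½×29×13² = 2450.5 J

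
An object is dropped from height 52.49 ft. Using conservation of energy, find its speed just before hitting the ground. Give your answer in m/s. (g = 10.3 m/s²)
mgh = ½mv² → v = √(2gh) = √(2×10.3×16) = 18.15 m/s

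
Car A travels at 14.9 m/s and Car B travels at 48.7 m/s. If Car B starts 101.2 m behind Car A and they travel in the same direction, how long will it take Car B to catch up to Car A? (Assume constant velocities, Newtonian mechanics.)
Relative speed: v_rel = 48.7 - 14.9 = 33.8 m/s
Time to catch: t = d₀/v_rel = 101.2/33.8 = 2.99 s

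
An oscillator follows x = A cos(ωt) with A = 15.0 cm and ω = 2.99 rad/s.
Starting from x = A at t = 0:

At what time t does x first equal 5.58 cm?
cos(ωt) = x/A = 5.58/15.0 = 0.372
ωt = arccos(0.372) = 1.19 rad
t = 1.19/2.99 = 0.3979 s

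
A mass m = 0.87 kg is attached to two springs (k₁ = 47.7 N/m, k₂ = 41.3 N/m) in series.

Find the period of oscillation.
k_eq = k₁k₂/(k₁+k₂) = 22.13 N/m
T = 2π√(m/k_eq) = 2π√(0.87/22.13) = 1.246 s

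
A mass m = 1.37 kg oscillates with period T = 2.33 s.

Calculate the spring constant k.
T = 2π√(m/k) → k = m(2π/T)² = 1.37×(2π/2.33)² = 9.963 N/m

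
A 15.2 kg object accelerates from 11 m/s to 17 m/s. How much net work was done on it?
W_net = ΔKE = ½m(v₂² − v₁²) = ½×15.2×(17² − 11²) = 1276.8 J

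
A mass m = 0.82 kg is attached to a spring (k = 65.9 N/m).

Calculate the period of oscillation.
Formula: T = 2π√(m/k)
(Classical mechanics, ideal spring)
T = 2π√(m/k) = 2π√(0.82/65.9) = 0.7009 s; f = 1/T = 1.427 Hz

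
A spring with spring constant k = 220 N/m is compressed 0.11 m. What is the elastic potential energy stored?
PE = ½kx² = ½×220×0.11² = 1.331 J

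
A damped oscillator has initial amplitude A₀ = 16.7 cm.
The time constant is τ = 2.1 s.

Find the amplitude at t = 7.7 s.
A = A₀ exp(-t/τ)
A = A₀ exp(−t/τ) = 16.7×exp(−7.7/2.1) = 0.4269 cm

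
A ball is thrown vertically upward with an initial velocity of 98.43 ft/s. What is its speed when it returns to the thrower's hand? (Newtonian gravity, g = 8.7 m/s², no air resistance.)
By conservation of energy, the ball returns at the same speed = 98.43 ft/s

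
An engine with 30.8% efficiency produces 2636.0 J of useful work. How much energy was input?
W_in = W_out/η = 2636.0/0.308 = 8558.4 J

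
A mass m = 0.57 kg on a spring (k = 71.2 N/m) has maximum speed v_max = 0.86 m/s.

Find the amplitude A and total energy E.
½mv²_max = ½kA² → A = v_max√(m/k) = 0.86×√(0.57/71.2) = 0.07695 m = 7.695 cm
E = ½mv²_max = ½×0.57×0.86² = 0.2108 J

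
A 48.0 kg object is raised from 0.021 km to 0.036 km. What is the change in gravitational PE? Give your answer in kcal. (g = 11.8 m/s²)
ΔPE = mg(h₂ − h₁) = 48 kg × 11.8 m/s² × (36 − 21) m = 8496 J = 2.031 kcal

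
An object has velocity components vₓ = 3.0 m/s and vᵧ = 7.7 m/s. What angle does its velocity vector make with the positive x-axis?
θ = arctan(vᵧ/vₓ) = arctan(7.7/3.0) = 68.71°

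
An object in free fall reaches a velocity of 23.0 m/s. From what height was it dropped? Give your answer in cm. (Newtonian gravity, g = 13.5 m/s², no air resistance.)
h = v²/(2g) (with unit conversion) = 1959.0 cm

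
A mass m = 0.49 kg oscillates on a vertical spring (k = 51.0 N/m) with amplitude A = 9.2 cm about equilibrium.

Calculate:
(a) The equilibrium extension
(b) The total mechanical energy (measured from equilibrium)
x_eq = mg/k = 0.49×9.81/51.0 = 0.09425 m = 9.425 cm
E = ½kA² = ½×51.0×(0.092)² = 0.2158 J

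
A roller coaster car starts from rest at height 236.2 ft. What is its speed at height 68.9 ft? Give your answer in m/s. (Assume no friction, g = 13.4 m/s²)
mgh₁ = ½mv₂² + mgh₂ → v₂ = √(2g(h₁−h₂)) = √(2×13.4×(71.99−21)) = 36.97 m/s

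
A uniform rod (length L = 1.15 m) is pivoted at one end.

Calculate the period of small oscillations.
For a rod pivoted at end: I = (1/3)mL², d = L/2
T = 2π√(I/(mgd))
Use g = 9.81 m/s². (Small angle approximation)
I/m = (1/3)L² = 0.4408 m²; d = L/2 = 0.575 m
T = 2π√(I/(mgd)) = 2π√(0.4408/(9.81×0.575)) = 1.757 s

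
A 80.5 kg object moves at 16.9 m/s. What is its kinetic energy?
KE = ½mv² = ½×80.5×16.9² = 11495.8 J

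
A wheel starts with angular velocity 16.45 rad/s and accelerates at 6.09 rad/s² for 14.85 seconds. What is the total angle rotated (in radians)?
θ = ω₀t + ½αt² = 16.45×14.85 + ½×6.09×14.85² = 915.77 rad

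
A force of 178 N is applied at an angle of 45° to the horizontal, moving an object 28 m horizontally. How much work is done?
W = Fd cosθ = 178×28×cos(45°) = 3524.2 J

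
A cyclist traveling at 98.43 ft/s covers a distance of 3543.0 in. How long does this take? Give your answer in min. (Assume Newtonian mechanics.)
t = d/v (with unit conversion) = 0.04999 min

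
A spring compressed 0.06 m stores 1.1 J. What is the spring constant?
PE = ½kx² → k = 2PE/x² = 2×1.1/0.06² = 611.1 N/m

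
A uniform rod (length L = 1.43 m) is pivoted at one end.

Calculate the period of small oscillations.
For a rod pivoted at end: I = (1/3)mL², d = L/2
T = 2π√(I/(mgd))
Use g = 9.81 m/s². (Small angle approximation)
I/m = (1/3)L² = 0.6816 m²; d = L/2 = 0.715 m
T = 2π√(I/(mgd)) = 2π√(0.6816/(9.81×0.715)) = 1.959 s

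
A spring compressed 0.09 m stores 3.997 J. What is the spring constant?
PE = ½kx² → k = 2PE/x² = 2×3.997/0.09² = 986.9 N/m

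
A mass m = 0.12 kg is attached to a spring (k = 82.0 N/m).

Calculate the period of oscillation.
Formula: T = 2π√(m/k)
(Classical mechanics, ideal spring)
T = 2π√(m/k) = 2π√(0.12/82.0) = 0.2404 s; f = 1/T = 4.16 Hz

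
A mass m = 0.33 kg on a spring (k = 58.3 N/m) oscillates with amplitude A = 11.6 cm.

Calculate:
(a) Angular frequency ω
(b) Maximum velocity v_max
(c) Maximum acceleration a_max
ω = √(k/m) = √(58.3/0.33) = 13.29 rad/s
v_max = ωA = 13.29×0.116 = 1.542 m/s
a_max = ω²A = 13.29²×0.116 = 20.49 m/s²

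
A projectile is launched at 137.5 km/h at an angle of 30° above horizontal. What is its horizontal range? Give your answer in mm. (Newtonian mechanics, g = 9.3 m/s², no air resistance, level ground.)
R = v₀² sin(2θ) / g (with unit conversion) = 135800.0 mm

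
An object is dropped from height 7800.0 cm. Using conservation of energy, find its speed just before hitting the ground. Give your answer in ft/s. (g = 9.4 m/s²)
mgh = ½mv² → v = √(2gh) = √(2×9.4×78) = 38.29 m/s = 125.6 ft/s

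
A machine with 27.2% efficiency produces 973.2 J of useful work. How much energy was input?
W_in = W_out/η = 973.2/0.272 = 3577.9 J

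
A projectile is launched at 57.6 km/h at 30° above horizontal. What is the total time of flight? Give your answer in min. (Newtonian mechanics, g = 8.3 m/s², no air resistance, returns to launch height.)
T = 2v₀sin(θ)/g (with unit conversion) = 0.03213 min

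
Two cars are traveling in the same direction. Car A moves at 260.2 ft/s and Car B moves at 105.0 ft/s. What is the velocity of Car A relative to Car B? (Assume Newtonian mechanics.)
v_rel = v_A - v_B = 260.2 - 105.0 = 155.2 ft/s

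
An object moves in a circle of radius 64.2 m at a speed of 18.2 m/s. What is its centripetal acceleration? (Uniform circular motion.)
a_c = v²/r = 18.2²/64.2 = 331.24/64.2 = 5.16 m/s²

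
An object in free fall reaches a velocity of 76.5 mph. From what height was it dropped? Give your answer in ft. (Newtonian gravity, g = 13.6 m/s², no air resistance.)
h = v²/(2g) (with unit conversion) = 141.1 ft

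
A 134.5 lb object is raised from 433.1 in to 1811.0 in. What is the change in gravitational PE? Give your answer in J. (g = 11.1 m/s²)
ΔPE = mg(h₂ − h₁) = 61.01 kg × 11.1 m/s² × (46 − 11) m = 2.37e+04 J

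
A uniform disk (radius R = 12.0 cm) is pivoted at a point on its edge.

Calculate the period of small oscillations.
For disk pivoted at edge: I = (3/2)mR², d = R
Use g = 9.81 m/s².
I/m = (3/2)R² = 0.0216 m²; d = R = 0.12 m
T = 2π√((3/2)R²/(gR)) = 2π√(3R/(2g)) = 0.8511 s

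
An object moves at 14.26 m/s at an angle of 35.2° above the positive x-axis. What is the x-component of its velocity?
vₓ = v cos(θ) = 14.26 × cos(35.2°) = 11.65 m/s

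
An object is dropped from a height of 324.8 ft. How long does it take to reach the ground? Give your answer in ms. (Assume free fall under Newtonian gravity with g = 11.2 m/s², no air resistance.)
t = √(2h/g) (with unit conversion) = 4205.0 ms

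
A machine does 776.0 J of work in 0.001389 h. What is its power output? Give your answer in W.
P = W/t = 776 J / 5 s = 155.2 W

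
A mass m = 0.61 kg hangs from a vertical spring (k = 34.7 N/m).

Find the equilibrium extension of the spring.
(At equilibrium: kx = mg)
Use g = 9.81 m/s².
x_eq = mg/k = 0.61×9.81/34.7 = 0.1725 m = 17.25 cm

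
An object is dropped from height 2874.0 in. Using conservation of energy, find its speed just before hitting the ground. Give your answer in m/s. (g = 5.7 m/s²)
mgh = ½mv² → v = √(2gh) = √(2×5.7×73) = 28.85 m/s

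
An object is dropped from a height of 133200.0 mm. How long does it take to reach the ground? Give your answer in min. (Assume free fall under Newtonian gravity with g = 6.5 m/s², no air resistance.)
t = √(2h/g) (with unit conversion) = 0.1067 min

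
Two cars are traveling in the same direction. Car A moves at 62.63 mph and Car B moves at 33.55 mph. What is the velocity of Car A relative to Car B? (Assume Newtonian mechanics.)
v_rel = v_A - v_B = 62.63 - 33.55 = 29.08 mph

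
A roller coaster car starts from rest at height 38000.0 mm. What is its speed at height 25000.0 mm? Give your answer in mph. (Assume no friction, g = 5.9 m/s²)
mgh₁ = ½mv₂² + mgh₂ → v₂ = √(2g(h₁−h₂)) = √(2×5.9×(38−25)) = 12.39 m/s = 27.71 mph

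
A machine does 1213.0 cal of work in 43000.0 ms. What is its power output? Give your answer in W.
P = W/t = 5075 J / 43 s = 118 W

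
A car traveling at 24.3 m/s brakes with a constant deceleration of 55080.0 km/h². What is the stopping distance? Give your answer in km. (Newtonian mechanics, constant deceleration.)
d = v₀² / (2a) (with unit conversion) = 0.06947 km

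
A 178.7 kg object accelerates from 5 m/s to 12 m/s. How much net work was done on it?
W_net = ΔKE = ½m(v₂² − v₁²) = ½×178.7×(12² − 5²) = 10632.65 J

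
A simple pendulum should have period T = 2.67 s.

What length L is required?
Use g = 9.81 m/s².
T = 2π√(L/g) → L = g(T/2π)² = 9.81×(2.67/2π)² = 1.771 m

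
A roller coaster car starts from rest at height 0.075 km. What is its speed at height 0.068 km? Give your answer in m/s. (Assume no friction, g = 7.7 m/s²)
mgh₁ = ½mv₂² + mgh₂ → v₂ = √(2g(h₁−h₂)) = √(2×7.7×(75−68)) = 10.38 m/s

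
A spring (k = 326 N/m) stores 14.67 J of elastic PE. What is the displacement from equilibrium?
PE = ½kx² → x = √(2PE/k) = √(2×14.67/326) = 0.3 m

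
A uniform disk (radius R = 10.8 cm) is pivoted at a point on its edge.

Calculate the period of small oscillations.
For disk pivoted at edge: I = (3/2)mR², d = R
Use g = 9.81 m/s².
I/m = (3/2)R² = 0.0175 m²; d = R = 0.108 m
T = 2π√((3/2)R²/(gR)) = 2π√(3R/(2g)) = 0.8074 s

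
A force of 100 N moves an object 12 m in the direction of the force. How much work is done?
W = Fd = 100×12 = 1200.0 J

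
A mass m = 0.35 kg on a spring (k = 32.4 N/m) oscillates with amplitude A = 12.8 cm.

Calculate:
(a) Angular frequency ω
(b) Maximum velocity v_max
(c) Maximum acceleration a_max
ω = √(k/m) = √(32.4/0.35) = 9.621 rad/s
v_max = ωA = 9.621×0.128 = 1.232 m/s
a_max = ω²A = 9.621²×0.128 = 11.85 m/s²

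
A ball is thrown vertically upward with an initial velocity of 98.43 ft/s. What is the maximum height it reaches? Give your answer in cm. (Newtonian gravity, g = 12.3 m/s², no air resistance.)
h_max = v₀²/(2g) (with unit conversion) = 3659.0 cm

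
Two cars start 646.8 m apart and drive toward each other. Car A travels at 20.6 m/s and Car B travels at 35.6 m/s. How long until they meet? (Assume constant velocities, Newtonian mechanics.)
Combined speed: v_combined = 20.6 + 35.6 = 56.2 m/s
Time to meet: t = d/56.2 = 646.8/56.2 = 11.51 s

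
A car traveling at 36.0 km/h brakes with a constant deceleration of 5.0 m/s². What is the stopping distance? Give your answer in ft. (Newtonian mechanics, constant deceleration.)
d = v₀² / (2a) (with unit conversion) = 32.81 ft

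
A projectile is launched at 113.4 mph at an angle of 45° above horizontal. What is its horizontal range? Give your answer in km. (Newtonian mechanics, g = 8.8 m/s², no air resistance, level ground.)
R = v₀² sin(2θ) / g (with unit conversion) = 0.292 km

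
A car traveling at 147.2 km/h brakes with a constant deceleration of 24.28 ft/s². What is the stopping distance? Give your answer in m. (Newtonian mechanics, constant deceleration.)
d = v₀² / (2a) (with unit conversion) = 113.0 m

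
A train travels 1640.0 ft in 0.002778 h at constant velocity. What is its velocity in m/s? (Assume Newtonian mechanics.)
v = d/t (with unit conversion) = 49.98 m/s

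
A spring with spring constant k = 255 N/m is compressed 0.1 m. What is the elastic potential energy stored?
PE = ½kx² = ½×255×0.1² = 1.275 J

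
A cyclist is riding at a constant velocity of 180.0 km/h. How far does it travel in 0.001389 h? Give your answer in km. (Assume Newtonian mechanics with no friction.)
d = vt (with unit conversion) = 0.25 km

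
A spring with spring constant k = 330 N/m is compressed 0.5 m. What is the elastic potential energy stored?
PE = ½kx² = ½×330×0.5² = 41.25 J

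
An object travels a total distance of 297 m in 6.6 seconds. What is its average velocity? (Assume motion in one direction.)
v_avg = Δd / Δt = 297 / 6.6 = 45.0 m/s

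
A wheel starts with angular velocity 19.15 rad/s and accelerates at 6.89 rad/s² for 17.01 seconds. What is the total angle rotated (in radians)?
θ = ω₀t + ½αt² = 19.15×17.01 + ½×6.89×17.01² = 1322.52 rad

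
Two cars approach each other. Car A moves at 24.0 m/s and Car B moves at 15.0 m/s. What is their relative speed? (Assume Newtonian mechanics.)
v_rel = v_A + v_B = 24.0 + 15.0 = 39.0 m/s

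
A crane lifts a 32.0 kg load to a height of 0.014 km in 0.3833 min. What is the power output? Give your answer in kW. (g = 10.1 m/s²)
W = mgh = 32×10.1×14 = 4525 J
P = W/t = 4525/23 = 196.7 W = 0.1967 kW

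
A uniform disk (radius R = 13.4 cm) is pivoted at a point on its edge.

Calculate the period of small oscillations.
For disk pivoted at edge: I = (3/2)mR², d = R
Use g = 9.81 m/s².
I/m = (3/2)R² = 0.02693 m²; d = R = 0.134 m
T = 2π√((3/2)R²/(gR)) = 2π√(3R/(2g)) = 0.8994 s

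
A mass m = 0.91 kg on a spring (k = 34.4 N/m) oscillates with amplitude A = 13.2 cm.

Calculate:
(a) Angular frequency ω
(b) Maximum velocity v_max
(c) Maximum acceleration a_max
ω = √(k/m) = √(34.4/0.91) = 6.148 rad/s
v_max = ωA = 6.148×0.132 = 0.8116 m/s
a_max = ω²A = 6.148²×0.132 = 4.99 m/s²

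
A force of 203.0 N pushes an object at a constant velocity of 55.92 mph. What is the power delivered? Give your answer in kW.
P = Fv = 203 N × 25 m/s = 5075 W = 5.075 kW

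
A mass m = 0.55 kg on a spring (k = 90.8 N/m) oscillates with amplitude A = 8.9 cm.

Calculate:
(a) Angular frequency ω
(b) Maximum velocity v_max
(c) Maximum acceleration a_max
ω = √(k/m) = √(90.8/0.55) = 12.85 rad/s
v_max = ωA = 12.85×0.089 = 1.144 m/s
a_max = ω²A = 12.85²×0.089 = 14.69 m/s²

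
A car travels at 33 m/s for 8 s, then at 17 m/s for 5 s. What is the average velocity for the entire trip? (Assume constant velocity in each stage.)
d₁ = v₁t₁ = 33 × 8 = 264 m
d₂ = v₂t₂ = 17 × 5 = 85 m
d_total = 349 m, t_total = 13 s
v_avg = d_total/t_total = 349/13 = 26.85 m/s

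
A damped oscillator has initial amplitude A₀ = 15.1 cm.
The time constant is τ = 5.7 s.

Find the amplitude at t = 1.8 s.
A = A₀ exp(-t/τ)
A = A₀ exp(−t/τ) = 15.1×exp(−1.8/5.7) = 11.01 cm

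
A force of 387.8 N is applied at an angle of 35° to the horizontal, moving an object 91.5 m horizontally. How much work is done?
W = Fd cosθ = 387.8×91.5×cos(35°) = 29067.0 J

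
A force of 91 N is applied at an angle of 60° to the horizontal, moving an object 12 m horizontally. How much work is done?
W = Fd cosθ = 91×12×cos(60°) = 546.0 J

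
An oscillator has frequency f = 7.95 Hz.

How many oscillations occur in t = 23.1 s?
n = f×t = 7.95×23.1 = 183.6 oscillations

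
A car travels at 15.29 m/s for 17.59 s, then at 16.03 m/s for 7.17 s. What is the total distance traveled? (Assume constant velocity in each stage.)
d₁ = v₁t₁ = 15.29 × 17.59 = 268.951 m
d₂ = v₂t₂ = 16.03 × 7.17 = 114.935 m
d_total = 268.951 + 114.935 = 383.89 m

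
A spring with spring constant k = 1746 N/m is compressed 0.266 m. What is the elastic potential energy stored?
PE = ½kx² = ½×1746×0.266² = 61.77 J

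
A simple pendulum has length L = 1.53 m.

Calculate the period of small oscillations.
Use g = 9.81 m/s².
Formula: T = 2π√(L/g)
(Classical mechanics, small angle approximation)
T = 2π√(L/g) = 2π√(1.53/9.81) = 2.481 s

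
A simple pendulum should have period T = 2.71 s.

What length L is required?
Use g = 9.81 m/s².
T = 2π√(L/g) → L = g(T/2π)² = 9.81×(2.71/2π)² = 1.825 m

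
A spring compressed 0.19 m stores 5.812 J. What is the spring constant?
PE = ½kx² → k = 2PE/x² = 2×5.812/0.19² = 322.0 N/m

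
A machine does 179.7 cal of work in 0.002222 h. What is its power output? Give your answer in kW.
P = W/t = 751.9 J / 7.999 s = 93.99 W = 0.09399 kW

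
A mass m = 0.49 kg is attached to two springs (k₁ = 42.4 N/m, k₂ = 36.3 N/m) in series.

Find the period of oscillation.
k_eq = k₁k₂/(k₁+k₂) = 19.56 N/m
T = 2π√(m/k_eq) = 2π√(0.49/19.56) = 0.9946 s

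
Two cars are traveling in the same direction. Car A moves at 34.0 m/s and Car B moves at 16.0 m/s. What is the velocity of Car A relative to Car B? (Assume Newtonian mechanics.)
v_rel = v_A - v_B = 34.0 - 16.0 = 18.0 m/s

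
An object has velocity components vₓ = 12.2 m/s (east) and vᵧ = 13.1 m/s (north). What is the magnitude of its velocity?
|v| = √(vₓ² + vᵧ²) = √(12.2² + 13.1²) = √(320.45) = 17.9 m/s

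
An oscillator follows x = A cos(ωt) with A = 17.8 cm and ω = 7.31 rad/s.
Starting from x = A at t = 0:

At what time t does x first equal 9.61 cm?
cos(ωt) = x/A = 9.61/17.8 = 0.5399
ωt = arccos(0.5399) = 1 rad
t = 1/7.31 = 0.1369 s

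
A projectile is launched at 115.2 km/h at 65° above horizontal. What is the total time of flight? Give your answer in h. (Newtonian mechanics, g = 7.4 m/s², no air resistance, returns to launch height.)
T = 2v₀sin(θ)/g (with unit conversion) = 0.002177 h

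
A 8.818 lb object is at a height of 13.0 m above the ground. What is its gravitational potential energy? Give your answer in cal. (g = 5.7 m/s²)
PE = mgh = 4 kg × 5.7 m/s² × 13 m = 296.4 J = 70.84 cal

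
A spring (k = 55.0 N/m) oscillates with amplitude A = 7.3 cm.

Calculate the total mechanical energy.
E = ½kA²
E = ½kA² = ½×55.0×(0.073)² = 0.1465 J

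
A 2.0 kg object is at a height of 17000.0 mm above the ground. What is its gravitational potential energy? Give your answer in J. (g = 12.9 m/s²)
PE = mgh = 2 kg × 12.9 m/s² × 17 m = 438.6 J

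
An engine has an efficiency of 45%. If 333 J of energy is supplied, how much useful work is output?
W_out = η × W_in = 0.45 × 333 = 149.85 J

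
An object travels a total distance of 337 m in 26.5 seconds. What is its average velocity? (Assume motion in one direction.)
v_avg = Δd / Δt = 337 / 26.5 = 12.72 m/s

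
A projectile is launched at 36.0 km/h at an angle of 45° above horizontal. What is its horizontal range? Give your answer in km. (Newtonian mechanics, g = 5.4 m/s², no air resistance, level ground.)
R = v₀² sin(2θ) / g (with unit conversion) = 0.01852 km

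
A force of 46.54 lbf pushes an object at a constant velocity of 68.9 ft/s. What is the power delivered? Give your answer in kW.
P = Fv = 207 N × 21 m/s = 4348 W = 4.348 kW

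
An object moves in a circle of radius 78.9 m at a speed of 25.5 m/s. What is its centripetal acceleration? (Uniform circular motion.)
a_c = v²/r = 25.5²/78.9 = 650.25/78.9 = 8.24 m/s²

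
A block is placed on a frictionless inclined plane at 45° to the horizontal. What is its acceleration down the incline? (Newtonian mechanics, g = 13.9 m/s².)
a = g sin(θ) = 13.9 × sin(45°) = 13.9 × 0.7071 = 9.83 m/s²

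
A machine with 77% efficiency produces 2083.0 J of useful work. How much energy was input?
W_in = W_out/η = 2083.0/0.77 = 2705.2 J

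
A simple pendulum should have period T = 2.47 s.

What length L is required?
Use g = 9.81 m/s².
T = 2π√(L/g) → L = g(T/2π)² = 9.81×(2.47/2π)² = 1.516 m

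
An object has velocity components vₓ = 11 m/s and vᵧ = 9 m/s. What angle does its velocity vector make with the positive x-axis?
θ = arctan(vᵧ/vₓ) = arctan(9/11) = 39.29°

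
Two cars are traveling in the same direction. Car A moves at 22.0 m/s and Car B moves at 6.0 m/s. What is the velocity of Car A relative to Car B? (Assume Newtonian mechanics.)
v_rel = v_A - v_B = 22.0 - 6.0 = 16.0 m/s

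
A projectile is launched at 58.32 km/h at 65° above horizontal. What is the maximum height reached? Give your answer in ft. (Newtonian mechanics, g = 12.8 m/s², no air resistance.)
H = v₀²sin²(θ)/(2g) (with unit conversion) = 27.63 ft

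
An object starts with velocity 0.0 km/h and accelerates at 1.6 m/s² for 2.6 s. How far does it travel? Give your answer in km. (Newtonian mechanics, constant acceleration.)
d = v₀t + ½at² (with unit conversion) = 0.005408 km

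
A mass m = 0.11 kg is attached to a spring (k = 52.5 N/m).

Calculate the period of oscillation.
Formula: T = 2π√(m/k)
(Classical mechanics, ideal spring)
T = 2π√(m/k) = 2π√(0.11/52.5) = 0.2876 s; f = 1/T = 3.477 Hz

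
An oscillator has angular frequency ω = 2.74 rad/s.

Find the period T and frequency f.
T = 2π/ω = 2π/2.74 = 2.293 s; f = ω/2π = 0.4361 Hz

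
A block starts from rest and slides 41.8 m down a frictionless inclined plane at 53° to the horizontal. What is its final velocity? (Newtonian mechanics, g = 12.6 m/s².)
a = g sin(θ) = 12.6 × sin(53°) = 10.06 m/s²
v = √(2ad) = √(2 × 10.06 × 41.8) = 29.0 m/s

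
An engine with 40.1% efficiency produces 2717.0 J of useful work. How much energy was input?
W_in = W_out/η = 2717.0/0.401 = 6775.6 J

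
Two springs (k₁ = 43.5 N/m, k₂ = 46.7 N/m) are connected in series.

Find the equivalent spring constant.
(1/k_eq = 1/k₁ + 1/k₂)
1/k_eq = 1/43.5 + 1/46.7 = 0.044402; k_eq = 22.52 N/m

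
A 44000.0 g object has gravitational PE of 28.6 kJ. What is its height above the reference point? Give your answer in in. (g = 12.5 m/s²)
PE = mgh → h = PE/(mg) = 2.86e+04 J / (44 kg × 12.5 m/s²) = 52 m = 2047.0 in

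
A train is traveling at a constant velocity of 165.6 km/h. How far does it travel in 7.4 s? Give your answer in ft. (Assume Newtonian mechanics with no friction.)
d = vt (with unit conversion) = 1117.0 ft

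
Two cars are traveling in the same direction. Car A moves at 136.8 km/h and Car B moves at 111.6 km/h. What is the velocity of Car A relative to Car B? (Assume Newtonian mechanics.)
v_rel = v_A - v_B = 136.8 - 111.6 = 25.2 km/h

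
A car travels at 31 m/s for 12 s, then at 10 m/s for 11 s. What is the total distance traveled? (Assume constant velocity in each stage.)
d₁ = v₁t₁ = 31 × 12 = 372 m
d₂ = v₂t₂ = 10 × 11 = 110 m
d_total = 372 + 110 = 482 m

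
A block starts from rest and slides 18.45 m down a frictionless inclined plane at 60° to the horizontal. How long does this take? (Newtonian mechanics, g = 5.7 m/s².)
a = g sin(θ) = 5.7 × sin(60°) = 4.94 m/s²
t = √(2d/a) = √(2 × 18.45 / 4.94) = 2.73 s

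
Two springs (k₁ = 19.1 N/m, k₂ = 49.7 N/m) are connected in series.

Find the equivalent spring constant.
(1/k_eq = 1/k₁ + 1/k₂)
1/k_eq = 1/19.1 + 1/49.7 = 0.072477; k_eq = 13.8 N/m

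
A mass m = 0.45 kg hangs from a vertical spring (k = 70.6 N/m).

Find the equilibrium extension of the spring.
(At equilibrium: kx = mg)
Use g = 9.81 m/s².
x_eq = mg/k = 0.45×9.81/70.6 = 0.06253 m = 6.253 cm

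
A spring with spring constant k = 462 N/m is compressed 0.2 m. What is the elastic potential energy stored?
PE = ½kx² = ½×462×0.2² = 9.24 J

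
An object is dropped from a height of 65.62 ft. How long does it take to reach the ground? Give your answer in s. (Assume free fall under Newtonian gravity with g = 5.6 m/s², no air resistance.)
t = √(2h/g) (with unit conversion) = 2.673 s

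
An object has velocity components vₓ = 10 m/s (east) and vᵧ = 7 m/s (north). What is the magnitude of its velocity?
|v| = √(vₓ² + vᵧ²) = √(10² + 7²) = √(149) = 12.21 m/s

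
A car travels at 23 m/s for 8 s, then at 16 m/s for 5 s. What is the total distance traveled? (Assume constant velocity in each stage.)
d₁ = v₁t₁ = 23 × 8 = 184 m
d₂ = v₂t₂ = 16 × 5 = 80 m
d_total = 184 + 80 = 264 m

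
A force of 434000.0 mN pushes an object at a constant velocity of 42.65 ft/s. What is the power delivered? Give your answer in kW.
P = Fv = 434 N × 13 m/s = 5642 W = 5.642 kW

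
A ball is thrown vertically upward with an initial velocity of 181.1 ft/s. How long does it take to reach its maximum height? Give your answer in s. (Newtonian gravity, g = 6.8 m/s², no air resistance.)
t_up = v₀/g (with unit conversion) = 8.118 s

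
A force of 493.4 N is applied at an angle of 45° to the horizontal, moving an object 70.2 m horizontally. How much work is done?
W = Fd cosθ = 493.4×70.2×cos(45°) = 24492.0 J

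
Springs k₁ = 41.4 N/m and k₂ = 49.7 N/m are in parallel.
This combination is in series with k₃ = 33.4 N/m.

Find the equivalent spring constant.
k₁₂ = k₁ + k₂ = 91.1 N/m (parallel)
1/k_eq = 1/k₁₂ + 1/k₃ → k_eq = 24.44 N/m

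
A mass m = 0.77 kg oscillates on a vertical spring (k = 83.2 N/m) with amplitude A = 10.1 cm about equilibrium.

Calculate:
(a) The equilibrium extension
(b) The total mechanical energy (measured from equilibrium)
x_eq = mg/k = 0.77×9.81/83.2 = 0.09079 m = 9.079 cm
E = ½kA² = ½×83.2×(0.101)² = 0.4244 J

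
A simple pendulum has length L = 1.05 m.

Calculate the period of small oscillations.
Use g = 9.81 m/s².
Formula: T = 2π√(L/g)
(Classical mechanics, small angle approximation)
T = 2π√(L/g) = 2π√(1.05/9.81) = 2.056 s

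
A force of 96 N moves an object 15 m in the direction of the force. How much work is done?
W = Fd = 96×15 = 1440.0 J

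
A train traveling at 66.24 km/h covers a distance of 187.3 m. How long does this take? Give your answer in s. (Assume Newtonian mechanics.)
t = d/v (with unit conversion) = 10.18 s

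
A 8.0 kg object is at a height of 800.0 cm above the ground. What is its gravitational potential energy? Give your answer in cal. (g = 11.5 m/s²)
PE = mgh = 8 kg × 11.5 m/s² × 8 m = 736 J = 175.9 cal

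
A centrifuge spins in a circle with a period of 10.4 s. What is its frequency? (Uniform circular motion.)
f = 1/T = 1/10.4 = 0.0962 Hz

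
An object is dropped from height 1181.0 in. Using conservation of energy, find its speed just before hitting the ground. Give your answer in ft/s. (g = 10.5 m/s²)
mgh = ½mv² → v = √(2gh) = √(2×10.5×30) = 25.1 m/s = 82.34 ft/s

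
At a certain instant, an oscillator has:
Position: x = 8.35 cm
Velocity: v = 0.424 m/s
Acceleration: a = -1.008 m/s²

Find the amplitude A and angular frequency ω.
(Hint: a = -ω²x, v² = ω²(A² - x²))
a = −ω²x → ω = √(|a|/x) = √(1.008/0.0835) = 3.474 rad/s
v² = ω²(A² − x²) → A = √(x² + v²/ω²) = √(0.0835² + 0.424²/3.474²) = 0.1479 m = 14.79 cm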